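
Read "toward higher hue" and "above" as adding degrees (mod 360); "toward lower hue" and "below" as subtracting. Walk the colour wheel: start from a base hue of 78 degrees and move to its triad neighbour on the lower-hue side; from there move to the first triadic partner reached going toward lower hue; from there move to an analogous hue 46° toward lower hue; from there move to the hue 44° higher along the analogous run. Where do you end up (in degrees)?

78 − 120 = -42 → -42 + 360 = 318°   (triadic ↓)
318 − 120 = 198°   (triadic ↓)
198 − 46 = 152°   (analog 46° ↓)
152 + 44 = 196°   (analog 44° ↑)

196°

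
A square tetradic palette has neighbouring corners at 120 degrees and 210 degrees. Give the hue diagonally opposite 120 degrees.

A square tetradic scheme places four hues 90° apart; opposite corners are 180° apart.
120 + 180 = 300°

300°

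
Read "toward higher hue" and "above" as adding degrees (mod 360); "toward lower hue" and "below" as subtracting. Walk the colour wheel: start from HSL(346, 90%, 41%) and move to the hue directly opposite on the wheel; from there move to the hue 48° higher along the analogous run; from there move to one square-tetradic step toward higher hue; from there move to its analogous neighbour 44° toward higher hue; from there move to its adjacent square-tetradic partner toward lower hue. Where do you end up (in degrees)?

+180° (complement): 346 + 180 = 526 → 526 − 360 = 166°
+48° (analog 48° ↑): 166 + 48 = 214°
+90° (square ↑): 214 + 90 = 304°
+44° (analog 44° ↑): 304 + 44 = 348°
−90° (square ↓): 348 − 90 = 258°

258°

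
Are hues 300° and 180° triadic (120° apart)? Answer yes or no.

Angular distance: |300 − 180| = 120 = 120°.
Triadic (120° apart) requires 120°.

yes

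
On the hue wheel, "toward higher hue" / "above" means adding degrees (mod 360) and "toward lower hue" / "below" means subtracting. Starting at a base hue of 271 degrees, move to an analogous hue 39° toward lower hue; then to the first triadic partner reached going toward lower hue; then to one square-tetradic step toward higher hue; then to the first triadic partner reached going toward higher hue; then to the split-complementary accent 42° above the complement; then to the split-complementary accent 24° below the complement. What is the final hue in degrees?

271 − 39 = 232°   (analog 39° ↓)
232 − 120 = 112°   (triadic ↓)
112 + 90 = 202°   (square ↑)
202 + 120 = 322°   (triadic ↑)
322 + 222 = 544 → 544 − 360 = 184°   (split-comp 42° ↑)
184 + 156 = 340°   (split-comp 24° ↓)

340°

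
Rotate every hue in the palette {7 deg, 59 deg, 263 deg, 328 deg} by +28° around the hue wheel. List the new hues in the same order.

35°, 87°, 291°, 356°

7 + 28 = 35°
59 + 28 = 87°
263 + 28 = 291°
328 + 28 = 356°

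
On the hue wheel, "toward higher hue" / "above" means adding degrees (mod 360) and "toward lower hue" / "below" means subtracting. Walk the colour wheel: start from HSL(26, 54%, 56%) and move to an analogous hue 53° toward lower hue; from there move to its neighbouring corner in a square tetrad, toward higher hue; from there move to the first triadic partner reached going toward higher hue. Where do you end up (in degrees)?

−53° (analog 53° ↓): 26 − 53 = -27 → -27 + 360 = 333°
+90° (square ↑): 333 + 90 = 423 → 423 − 360 = 63°
+120° (triadic ↑): 63 + 120 = 183°

183°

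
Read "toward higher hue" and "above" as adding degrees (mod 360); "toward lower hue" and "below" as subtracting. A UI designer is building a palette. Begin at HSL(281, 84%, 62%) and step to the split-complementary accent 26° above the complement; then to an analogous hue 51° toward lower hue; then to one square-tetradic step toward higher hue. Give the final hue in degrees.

166°

split-comp 26° ↑ +206°: 281 + 206 = 487 → 487 − 360 = 127°
analog 51° ↓ −51°: 127 − 51 = 76°
square ↑ +90°: 76 + 90 = 166°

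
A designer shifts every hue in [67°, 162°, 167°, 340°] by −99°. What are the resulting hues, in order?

328°, 63°, 68°, 241°

67 − 99 = -32 → -32 + 360 = 328°
162 − 99 = 63°
167 − 99 = 68°
340 − 99 = 241°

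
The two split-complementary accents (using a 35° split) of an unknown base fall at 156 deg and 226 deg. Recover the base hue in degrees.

The accents sit 35° either side of the complement, so the complement is their short-arc midpoint on the wheel.
Short-arc midpoint of 156° and 226°: 191°.
Base is 180° from the complement: 191 − 180 = 11°

11°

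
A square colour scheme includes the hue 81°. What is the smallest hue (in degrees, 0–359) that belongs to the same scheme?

A square tetradic scheme places four hues every 90°.
The full set through 81° is {81°, 171°, 261°, 351°}.

81°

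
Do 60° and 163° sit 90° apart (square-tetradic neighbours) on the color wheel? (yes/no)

Angular distance: |60 − 163| = 103 = 103°.
90° apart (square-tetradic neighbours) requires 90°.

no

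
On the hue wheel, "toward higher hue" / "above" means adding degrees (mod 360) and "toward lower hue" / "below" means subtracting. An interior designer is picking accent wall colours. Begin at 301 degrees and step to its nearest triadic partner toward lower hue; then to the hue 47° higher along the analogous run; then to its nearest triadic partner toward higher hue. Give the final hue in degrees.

−120° (triadic ↓): 301 − 120 = 181°
+47° (analog 47° ↑): 181 + 47 = 228°
+120° (triadic ↑): 228 + 120 = 348°

348°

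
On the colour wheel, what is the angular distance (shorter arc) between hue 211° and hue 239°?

28°

|211 − 239| = 28.
28 ≤ 180, so the shorter arc is 28°.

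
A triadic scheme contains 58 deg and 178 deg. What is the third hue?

A triad spaces three hues 120° apart.
The full set is {58°, 178°, 298°}.

298°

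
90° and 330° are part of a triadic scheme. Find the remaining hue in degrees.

210°

A triad places three hues 120° apart.
The full set through 90° is {90°, 210°, 330°}.
Given {90°, 330°}, the missing hue is 210°.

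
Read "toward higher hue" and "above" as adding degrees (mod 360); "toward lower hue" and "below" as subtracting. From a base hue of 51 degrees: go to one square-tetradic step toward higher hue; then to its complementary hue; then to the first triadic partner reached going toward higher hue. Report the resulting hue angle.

square ↑ +90°: 51 + 90 = 141°
complement +180°: 141 + 180 = 321°
triadic ↑ +120°: 321 + 120 = 441 → 441 − 360 = 81°

81°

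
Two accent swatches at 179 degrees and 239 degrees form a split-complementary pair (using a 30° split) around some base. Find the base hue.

The accents sit 30° either side of the complement, so the complement is their short-arc midpoint on the wheel.
Short-arc midpoint of 179° and 239°: 209°.
Base is 180° from the complement: 209 − 180 = 29°

29°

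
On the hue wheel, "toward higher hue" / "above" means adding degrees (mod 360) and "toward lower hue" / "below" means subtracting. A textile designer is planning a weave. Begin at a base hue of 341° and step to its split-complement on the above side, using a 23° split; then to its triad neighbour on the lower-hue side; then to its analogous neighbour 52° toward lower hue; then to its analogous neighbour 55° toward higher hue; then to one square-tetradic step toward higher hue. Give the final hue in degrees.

157°

341 + 203 = 544 → 544 − 360 = 184°   (split-comp 23° ↑)
184 − 120 = 64°   (triadic ↓)
64 − 52 = 12°   (analog 52° ↓)
12 + 55 = 67°   (analog 55° ↑)
67 + 90 = 157°   (square ↑)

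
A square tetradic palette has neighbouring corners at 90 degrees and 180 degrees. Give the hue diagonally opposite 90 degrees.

A square tetradic scheme places four hues 90° apart; opposite corners are 180° apart.
90 + 180 = 270°

270°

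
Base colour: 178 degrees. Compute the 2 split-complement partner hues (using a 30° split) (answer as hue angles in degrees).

Split-complementary hues sit 30° either side of the complement.
Complement of 178 degrees: 178 + 180 = 358°
358 − 30 = 328°
358 + 30 = 388 → 388 − 360 = 28°

328° and 28°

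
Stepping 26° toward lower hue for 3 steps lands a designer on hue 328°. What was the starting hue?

3 steps of 26° (toward lower hue) give a net shift of −78°.
Start = end − shift: 328 + 78 = 406 → 406 − 360 = 46°

46°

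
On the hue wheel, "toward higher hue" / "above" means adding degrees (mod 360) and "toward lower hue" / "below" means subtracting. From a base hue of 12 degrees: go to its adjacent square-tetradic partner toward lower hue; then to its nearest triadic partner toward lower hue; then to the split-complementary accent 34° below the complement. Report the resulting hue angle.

12 − 90 = -78 → -78 + 360 = 282°   (square ↓)
282 − 120 = 162°   (triadic ↓)
162 + 146 = 308°   (split-comp 34° ↓)

308°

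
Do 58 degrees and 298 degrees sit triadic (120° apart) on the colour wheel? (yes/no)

Angular distance: |58 − 298| = 240; shorter arc = 360 − 240 = 120°.
Triadic (120° apart) requires 120°.

yes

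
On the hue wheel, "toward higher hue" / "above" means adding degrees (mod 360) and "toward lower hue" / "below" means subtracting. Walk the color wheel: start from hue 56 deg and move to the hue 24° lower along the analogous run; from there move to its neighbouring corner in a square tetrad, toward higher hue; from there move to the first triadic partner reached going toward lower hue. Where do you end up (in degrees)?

2°

56 − 24 = 32°   (analog 24° ↓)
32 + 90 = 122°   (square ↑)
122 − 120 = 2°   (triadic ↓)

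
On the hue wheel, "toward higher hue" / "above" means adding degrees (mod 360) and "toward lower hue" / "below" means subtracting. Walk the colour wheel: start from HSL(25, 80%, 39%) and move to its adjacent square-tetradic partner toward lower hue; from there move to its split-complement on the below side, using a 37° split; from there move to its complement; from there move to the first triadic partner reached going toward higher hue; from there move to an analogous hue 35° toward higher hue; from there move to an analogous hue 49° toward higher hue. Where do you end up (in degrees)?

square ↓ −90°: 25 − 90 = -65 → -65 + 360 = 295°
split-comp 37° ↓ +143°: 295 + 143 = 438 → 438 − 360 = 78°
complement +180°: 78 + 180 = 258°
triadic ↑ +120°: 258 + 120 = 378 → 378 − 360 = 18°
analog 35° ↑ +35°: 18 + 35 = 53°
analog 49° ↑ +49°: 53 + 49 = 102°

102°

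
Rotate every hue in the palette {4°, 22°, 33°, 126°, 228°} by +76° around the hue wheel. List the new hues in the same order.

80°, 98°, 109°, 202°, 304°

4 + 76 = 80°
22 + 76 = 98°
33 + 76 = 109°
126 + 76 = 202°
228 + 76 = 304°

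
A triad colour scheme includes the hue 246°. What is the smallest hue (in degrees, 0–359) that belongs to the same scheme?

6°

A triad places three hues 120° apart.
The full set through 246° is {6°, 126°, 246°}.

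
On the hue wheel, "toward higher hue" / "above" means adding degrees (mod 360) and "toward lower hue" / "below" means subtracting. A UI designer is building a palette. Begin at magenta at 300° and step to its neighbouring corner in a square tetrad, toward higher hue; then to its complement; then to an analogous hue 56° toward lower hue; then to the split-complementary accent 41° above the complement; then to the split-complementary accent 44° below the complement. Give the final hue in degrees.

300 + 90 = 390 → 390 − 360 = 30°   (square ↑)
30 + 180 = 210°   (complement)
210 − 56 = 154°   (analog 56° ↓)
154 + 221 = 375 → 375 − 360 = 15°   (split-comp 41° ↑)
15 + 136 = 151°   (split-comp 44° ↓)

151°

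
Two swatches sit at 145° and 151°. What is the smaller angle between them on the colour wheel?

6°

|145 − 151| = 6.
6 ≤ 180, so the shorter arc is 6°.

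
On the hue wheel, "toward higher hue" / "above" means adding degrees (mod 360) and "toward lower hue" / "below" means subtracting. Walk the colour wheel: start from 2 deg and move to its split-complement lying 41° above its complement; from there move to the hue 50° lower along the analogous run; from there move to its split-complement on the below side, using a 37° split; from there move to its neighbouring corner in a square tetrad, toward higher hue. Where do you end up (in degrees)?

46°

2 + 221 = 223°   (split-comp 41° ↑)
223 − 50 = 173°   (analog 50° ↓)
173 + 143 = 316°   (split-comp 37° ↓)
316 + 90 = 406 → 406 − 360 = 46°   (square ↑)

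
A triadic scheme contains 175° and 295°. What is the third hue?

55°

A triad spaces three hues 120° apart.
The full set is {55°, 175°, 295°}.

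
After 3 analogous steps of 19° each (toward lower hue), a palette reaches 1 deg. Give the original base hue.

3 steps of 19° (toward lower hue) give a net shift of −57°.
Start = end − shift: 1 + 57 = 58°

58°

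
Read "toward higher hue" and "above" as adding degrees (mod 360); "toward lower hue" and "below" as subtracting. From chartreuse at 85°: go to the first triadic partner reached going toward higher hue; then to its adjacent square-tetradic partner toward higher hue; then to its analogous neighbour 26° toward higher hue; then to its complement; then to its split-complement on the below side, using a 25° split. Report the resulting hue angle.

296°

85 + 120 = 205°   (triadic ↑)
205 + 90 = 295°   (square ↑)
295 + 26 = 321°   (analog 26° ↑)
321 + 180 = 501 → 501 − 360 = 141°   (complement)
141 + 155 = 296°   (split-comp 25° ↓)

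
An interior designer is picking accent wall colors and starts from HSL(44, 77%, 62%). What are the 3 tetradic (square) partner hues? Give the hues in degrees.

134°, 224°, and 314°

A square tetradic scheme places four hues every 90°.
44 + 90 = 134°
44 + 180 = 224°
44 + 270 = 314°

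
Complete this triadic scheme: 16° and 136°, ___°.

A triad places three hues 120° apart.
The full set through 16° is {16°, 136°, 256°}.
Given {16°, 136°}, the missing hue is 256°.

256°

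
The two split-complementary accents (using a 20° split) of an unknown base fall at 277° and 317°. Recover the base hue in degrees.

The accents sit 20° either side of the complement, so the complement is their short-arc midpoint on the wheel.
Short-arc midpoint of 277° and 317°: 297°.
Base is 180° from the complement: 297 − 180 = 117°

117°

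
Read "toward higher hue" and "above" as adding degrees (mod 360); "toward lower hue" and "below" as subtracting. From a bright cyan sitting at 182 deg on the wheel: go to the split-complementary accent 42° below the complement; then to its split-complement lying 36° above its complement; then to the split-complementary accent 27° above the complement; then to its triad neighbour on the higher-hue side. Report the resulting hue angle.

+138° (split-comp 42° ↓): 182 + 138 = 320°
+216° (split-comp 36° ↑): 320 + 216 = 536 → 536 − 360 = 176°
+207° (split-comp 27° ↑): 176 + 207 = 383 → 383 − 360 = 23°
+120° (triadic ↑): 23 + 120 = 143°

143°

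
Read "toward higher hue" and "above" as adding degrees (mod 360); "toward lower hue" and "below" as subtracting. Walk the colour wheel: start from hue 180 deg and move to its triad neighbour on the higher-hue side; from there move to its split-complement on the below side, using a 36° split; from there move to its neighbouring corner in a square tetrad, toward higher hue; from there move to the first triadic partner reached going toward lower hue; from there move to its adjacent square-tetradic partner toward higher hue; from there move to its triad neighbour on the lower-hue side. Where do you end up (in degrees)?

24°

180 + 120 = 300°   (triadic ↑)
300 + 144 = 444 → 444 − 360 = 84°   (split-comp 36° ↓)
84 + 90 = 174°   (square ↑)
174 − 120 = 54°   (triadic ↓)
54 + 90 = 144°   (square ↑)
144 − 120 = 24°   (triadic ↓)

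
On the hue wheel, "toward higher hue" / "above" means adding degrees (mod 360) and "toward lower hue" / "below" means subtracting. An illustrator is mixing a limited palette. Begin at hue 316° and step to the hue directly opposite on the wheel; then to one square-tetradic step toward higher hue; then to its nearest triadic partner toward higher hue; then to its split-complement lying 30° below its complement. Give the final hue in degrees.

+180° (complement): 316 + 180 = 496 → 496 − 360 = 136°
+90° (square ↑): 136 + 90 = 226°
+120° (triadic ↑): 226 + 120 = 346°
+150° (split-comp 30° ↓): 346 + 150 = 496 → 496 − 360 = 136°

136°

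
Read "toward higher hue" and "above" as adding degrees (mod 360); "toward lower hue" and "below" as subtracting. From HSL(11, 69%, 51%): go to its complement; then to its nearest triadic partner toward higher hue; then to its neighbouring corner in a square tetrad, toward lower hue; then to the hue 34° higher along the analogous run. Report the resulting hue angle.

complement +180°: 11 + 180 = 191°
triadic ↑ +120°: 191 + 120 = 311°
square ↓ −90°: 311 − 90 = 221°
analog 34° ↑ +34°: 221 + 34 = 255°

255°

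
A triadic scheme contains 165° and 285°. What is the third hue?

A triad spaces three hues 120° apart.
The full set is {45°, 165°, 285°}.

45°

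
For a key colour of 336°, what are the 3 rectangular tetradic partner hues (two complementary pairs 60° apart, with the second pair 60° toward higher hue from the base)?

A rectangular tetradic uses two complementary pairs 60° apart: offsets 0°, 60°, 180°, 240°.
336 + 60 = 396 → 396 − 360 = 36°
336 + 180 = 516 → 516 − 360 = 156°
336 + 240 = 576 → 576 − 360 = 216°

36°, 156°, 216°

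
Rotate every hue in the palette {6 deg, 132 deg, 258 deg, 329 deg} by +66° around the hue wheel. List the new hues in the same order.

72°, 198°, 324°, 35°

6 + 66 = 72°
132 + 66 = 198°
258 + 66 = 324°
329 + 66 = 395 → 395 − 360 = 35°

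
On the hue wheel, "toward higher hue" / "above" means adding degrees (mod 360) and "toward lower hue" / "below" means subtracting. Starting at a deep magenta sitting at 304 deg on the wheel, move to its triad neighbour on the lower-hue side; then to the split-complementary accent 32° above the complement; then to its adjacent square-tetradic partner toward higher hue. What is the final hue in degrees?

126°

−120° (triadic ↓): 304 − 120 = 184°
+212° (split-comp 32° ↑): 184 + 212 = 396 → 396 − 360 = 36°
+90° (square ↑): 36 + 90 = 126°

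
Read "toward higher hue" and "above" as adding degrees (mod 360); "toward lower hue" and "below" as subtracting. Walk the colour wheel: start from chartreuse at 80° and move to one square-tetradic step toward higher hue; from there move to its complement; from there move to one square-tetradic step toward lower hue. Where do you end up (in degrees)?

260°

square ↑ +90°: 80 + 90 = 170°
complement +180°: 170 + 180 = 350°
square ↓ −90°: 350 − 90 = 260°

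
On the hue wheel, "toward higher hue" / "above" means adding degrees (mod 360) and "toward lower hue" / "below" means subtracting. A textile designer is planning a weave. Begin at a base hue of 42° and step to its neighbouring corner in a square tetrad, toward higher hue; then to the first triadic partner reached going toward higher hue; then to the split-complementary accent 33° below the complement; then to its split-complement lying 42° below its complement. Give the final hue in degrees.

177°

42 + 90 = 132°   (square ↑)
132 + 120 = 252°   (triadic ↑)
252 + 147 = 399 → 399 − 360 = 39°   (split-comp 33° ↓)
39 + 138 = 177°   (split-comp 42° ↓)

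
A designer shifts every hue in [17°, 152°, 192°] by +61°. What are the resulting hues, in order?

78°, 213°, 253°

17 + 61 = 78°
152 + 61 = 213°
192 + 61 = 253°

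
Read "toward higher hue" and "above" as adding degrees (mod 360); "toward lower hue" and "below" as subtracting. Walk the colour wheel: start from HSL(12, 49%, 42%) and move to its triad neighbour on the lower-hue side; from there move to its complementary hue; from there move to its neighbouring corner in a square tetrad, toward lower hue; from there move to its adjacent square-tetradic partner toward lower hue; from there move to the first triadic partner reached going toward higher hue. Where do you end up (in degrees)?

12°

−120° (triadic ↓): 12 − 120 = -108 → -108 + 360 = 252°
+180° (complement): 252 + 180 = 432 → 432 − 360 = 72°
−90° (square ↓): 72 − 90 = -18 → -18 + 360 = 342°
−90° (square ↓): 342 − 90 = 252°
+120° (triadic ↑): 252 + 120 = 372 → 372 − 360 = 12°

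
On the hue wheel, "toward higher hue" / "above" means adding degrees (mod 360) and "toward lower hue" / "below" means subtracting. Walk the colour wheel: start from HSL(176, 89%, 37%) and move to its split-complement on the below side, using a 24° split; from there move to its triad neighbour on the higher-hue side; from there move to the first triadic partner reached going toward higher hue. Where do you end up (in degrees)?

+156° (split-comp 24° ↓): 176 + 156 = 332°
+120° (triadic ↑): 332 + 120 = 452 → 452 − 360 = 92°
+120° (triadic ↑): 92 + 120 = 212°

212°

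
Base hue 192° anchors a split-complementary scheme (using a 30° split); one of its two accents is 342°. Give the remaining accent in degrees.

Split-complementary hues sit 30° either side of the complement.
Complement of the base 192°: 192 + 180 = 372 → 372 − 360 = 12°
The given accent 342° is 30° one side of 12°; the other accent sits 30° the other side: 12 + 30 = 42°

42°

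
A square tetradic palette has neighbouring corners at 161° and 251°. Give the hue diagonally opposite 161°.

A square tetradic scheme places four hues 90° apart; opposite corners are 180° apart.
161 + 180 = 341°

341°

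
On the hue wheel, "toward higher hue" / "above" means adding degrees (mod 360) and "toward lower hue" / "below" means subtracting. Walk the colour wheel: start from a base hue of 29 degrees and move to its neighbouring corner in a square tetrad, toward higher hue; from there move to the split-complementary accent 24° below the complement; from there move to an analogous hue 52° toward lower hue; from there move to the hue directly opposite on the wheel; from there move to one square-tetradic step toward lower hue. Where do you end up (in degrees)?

square ↑ +90°: 29 + 90 = 119°
split-comp 24° ↓ +156°: 119 + 156 = 275°
analog 52° ↓ −52°: 275 − 52 = 223°
complement +180°: 223 + 180 = 403 → 403 − 360 = 43°
square ↓ −90°: 43 − 90 = -47 → -47 + 360 = 313°

313°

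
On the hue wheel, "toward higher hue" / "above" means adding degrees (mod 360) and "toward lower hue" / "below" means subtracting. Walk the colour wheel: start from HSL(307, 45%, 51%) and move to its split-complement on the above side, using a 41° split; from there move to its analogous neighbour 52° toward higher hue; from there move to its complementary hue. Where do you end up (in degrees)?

split-comp 41° ↑ +221°: 307 + 221 = 528 → 528 − 360 = 168°
analog 52° ↑ +52°: 168 + 52 = 220°
complement +180°: 220 + 180 = 400 → 400 − 360 = 40°

40°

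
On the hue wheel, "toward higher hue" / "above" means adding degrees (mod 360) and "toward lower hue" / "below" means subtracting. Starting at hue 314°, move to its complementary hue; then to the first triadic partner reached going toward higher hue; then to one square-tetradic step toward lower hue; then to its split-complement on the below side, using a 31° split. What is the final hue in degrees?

313°

+180° (complement): 314 + 180 = 494 → 494 − 360 = 134°
+120° (triadic ↑): 134 + 120 = 254°
−90° (square ↓): 254 − 90 = 164°
+149° (split-comp 31° ↓): 164 + 149 = 313°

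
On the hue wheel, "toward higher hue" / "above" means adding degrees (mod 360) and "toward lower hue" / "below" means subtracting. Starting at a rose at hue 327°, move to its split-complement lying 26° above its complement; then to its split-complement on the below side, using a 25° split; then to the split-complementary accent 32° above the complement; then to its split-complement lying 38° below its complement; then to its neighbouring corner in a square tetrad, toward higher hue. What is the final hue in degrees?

split-comp 26° ↑ +206°: 327 + 206 = 533 → 533 − 360 = 173°
split-comp 25° ↓ +155°: 173 + 155 = 328°
split-comp 32° ↑ +212°: 328 + 212 = 540 → 540 − 360 = 180°
split-comp 38° ↓ +142°: 180 + 142 = 322°
square ↑ +90°: 322 + 90 = 412 → 412 − 360 = 52°

52°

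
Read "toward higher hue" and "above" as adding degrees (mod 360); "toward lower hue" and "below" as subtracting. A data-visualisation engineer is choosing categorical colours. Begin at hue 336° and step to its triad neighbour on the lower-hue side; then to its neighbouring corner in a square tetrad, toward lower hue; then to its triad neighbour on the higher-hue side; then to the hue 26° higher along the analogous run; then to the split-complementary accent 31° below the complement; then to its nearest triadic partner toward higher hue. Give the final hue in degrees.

triadic ↓ −120°: 336 − 120 = 216°
square ↓ −90°: 216 − 90 = 126°
triadic ↑ +120°: 126 + 120 = 246°
analog 26° ↑ +26°: 246 + 26 = 272°
split-comp 31° ↓ +149°: 272 + 149 = 421 → 421 − 360 = 61°
triadic ↑ +120°: 61 + 120 = 181°

181°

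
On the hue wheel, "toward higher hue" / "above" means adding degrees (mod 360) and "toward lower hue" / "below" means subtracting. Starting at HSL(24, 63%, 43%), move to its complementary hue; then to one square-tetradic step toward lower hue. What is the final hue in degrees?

114°

complement +180°: 24 + 180 = 204°
square ↓ −90°: 204 − 90 = 114°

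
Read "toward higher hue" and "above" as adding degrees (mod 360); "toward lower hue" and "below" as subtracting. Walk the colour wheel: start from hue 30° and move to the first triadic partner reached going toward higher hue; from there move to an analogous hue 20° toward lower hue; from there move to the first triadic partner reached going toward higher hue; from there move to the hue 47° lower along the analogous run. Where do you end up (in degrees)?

+120° (triadic ↑): 30 + 120 = 150°
−20° (analog 20° ↓): 150 − 20 = 130°
+120° (triadic ↑): 130 + 120 = 250°
−47° (analog 47° ↓): 250 − 47 = 203°

203°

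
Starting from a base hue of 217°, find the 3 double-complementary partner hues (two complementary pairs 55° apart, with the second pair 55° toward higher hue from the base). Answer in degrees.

272°, 37°, 92°

A rectangular tetradic uses two complementary pairs 55° apart: offsets 0°, 55°, 180°, 235°.
217 + 55 = 272°
217 + 180 = 397 → 397 − 360 = 37°
217 + 235 = 452 → 452 − 360 = 92°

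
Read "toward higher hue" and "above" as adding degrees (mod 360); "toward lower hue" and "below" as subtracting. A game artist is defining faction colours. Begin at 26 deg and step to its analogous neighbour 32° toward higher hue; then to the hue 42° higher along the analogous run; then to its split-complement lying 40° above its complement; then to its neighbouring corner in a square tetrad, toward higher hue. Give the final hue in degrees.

50°

analog 32° ↑ +32°: 26 + 32 = 58°
analog 42° ↑ +42°: 58 + 42 = 100°
split-comp 40° ↑ +220°: 100 + 220 = 320°
square ↑ +90°: 320 + 90 = 410 → 410 − 360 = 50°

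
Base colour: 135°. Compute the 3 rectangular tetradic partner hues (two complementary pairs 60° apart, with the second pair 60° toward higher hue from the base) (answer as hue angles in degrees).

A rectangular tetradic uses two complementary pairs 60° apart: offsets 0°, 60°, 180°, 240°.
135 + 60 = 195°
135 + 180 = 315°
135 + 240 = 375 → 375 − 360 = 15°

195°, 315°, 15°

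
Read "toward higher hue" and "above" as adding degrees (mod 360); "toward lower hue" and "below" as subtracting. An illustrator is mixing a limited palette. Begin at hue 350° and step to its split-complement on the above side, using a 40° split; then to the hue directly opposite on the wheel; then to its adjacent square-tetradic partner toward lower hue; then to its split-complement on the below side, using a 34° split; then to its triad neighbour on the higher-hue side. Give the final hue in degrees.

206°

+220° (split-comp 40° ↑): 350 + 220 = 570 → 570 − 360 = 210°
+180° (complement): 210 + 180 = 390 → 390 − 360 = 30°
−90° (square ↓): 30 − 90 = -60 → -60 + 360 = 300°
+146° (split-comp 34° ↓): 300 + 146 = 446 → 446 − 360 = 86°
+120° (triadic ↑): 86 + 120 = 206°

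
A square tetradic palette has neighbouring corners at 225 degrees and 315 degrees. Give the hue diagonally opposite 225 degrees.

A square tetradic scheme places four hues 90° apart; opposite corners are 180° apart.
225 + 180 = 405 → 405 − 360 = 45°

45°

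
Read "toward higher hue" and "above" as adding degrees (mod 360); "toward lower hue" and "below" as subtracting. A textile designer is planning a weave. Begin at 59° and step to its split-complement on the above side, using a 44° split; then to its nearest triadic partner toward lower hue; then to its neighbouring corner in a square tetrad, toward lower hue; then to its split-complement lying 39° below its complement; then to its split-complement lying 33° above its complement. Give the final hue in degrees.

+224° (split-comp 44° ↑): 59 + 224 = 283°
−120° (triadic ↓): 283 − 120 = 163°
−90° (square ↓): 163 − 90 = 73°
+141° (split-comp 39° ↓): 73 + 141 = 214°
+213° (split-comp 33° ↑): 214 + 213 = 427 → 427 − 360 = 67°

67°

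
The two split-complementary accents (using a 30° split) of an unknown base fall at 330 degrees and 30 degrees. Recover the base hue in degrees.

180°

The accents sit 30° either side of the complement, so the complement is their short-arc midpoint on the wheel.
Short-arc midpoint of 330° and 30°: 0°.
Base is 180° from the complement: 0 − 180 = -180 → -180 + 360 = 180°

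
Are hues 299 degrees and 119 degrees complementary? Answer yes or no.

yes

Angular distance: |299 − 119| = 180 = 180°.
Complementary requires 180°.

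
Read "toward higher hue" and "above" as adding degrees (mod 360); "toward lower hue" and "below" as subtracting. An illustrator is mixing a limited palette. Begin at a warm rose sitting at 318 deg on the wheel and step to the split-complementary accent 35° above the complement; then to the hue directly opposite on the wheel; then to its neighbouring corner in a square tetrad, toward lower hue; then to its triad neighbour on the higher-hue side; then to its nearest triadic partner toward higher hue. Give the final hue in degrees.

split-comp 35° ↑ +215°: 318 + 215 = 533 → 533 − 360 = 173°
complement +180°: 173 + 180 = 353°
square ↓ −90°: 353 − 90 = 263°
triadic ↑ +120°: 263 + 120 = 383 → 383 − 360 = 23°
triadic ↑ +120°: 23 + 120 = 143°

143°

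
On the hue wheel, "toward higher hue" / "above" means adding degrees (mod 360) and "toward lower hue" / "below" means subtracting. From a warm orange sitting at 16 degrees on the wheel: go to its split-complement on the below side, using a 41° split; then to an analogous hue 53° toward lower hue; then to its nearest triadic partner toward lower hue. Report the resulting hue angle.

16 + 139 = 155°   (split-comp 41° ↓)
155 − 53 = 102°   (analog 53° ↓)
102 − 120 = -18 → -18 + 360 = 342°   (triadic ↓)

342°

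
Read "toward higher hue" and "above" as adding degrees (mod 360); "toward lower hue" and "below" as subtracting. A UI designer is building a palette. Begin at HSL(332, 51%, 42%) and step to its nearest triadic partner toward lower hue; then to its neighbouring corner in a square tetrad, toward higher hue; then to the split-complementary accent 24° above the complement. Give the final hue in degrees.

triadic ↓ −120°: 332 − 120 = 212°
square ↑ +90°: 212 + 90 = 302°
split-comp 24° ↑ +204°: 302 + 204 = 506 → 506 − 360 = 146°

146°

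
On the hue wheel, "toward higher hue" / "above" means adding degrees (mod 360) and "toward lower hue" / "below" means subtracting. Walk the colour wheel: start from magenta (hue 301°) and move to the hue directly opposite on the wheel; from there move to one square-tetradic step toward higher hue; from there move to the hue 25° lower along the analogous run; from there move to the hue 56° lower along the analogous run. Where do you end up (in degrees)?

130°

301 + 180 = 481 → 481 − 360 = 121°   (complement)
121 + 90 = 211°   (square ↑)
211 − 25 = 186°   (analog 25° ↓)
186 − 56 = 130°   (analog 56° ↓)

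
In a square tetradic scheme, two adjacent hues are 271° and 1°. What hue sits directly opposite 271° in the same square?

91°

A square tetradic scheme places four hues 90° apart; opposite corners are 180° apart.
271 + 180 = 451 → 451 − 360 = 91°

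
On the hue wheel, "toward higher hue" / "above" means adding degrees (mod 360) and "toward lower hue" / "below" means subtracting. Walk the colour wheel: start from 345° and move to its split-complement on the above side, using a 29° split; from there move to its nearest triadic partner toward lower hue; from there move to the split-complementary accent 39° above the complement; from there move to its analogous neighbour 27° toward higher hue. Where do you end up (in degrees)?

320°

345 + 209 = 554 → 554 − 360 = 194°   (split-comp 29° ↑)
194 − 120 = 74°   (triadic ↓)
74 + 219 = 293°   (split-comp 39° ↑)
293 + 27 = 320°   (analog 27° ↑)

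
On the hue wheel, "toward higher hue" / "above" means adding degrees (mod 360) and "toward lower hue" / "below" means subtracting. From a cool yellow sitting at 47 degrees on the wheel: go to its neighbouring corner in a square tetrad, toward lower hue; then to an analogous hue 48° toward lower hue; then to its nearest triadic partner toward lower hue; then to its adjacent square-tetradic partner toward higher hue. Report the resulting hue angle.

−90° (square ↓): 47 − 90 = -43 → -43 + 360 = 317°
−48° (analog 48° ↓): 317 − 48 = 269°
−120° (triadic ↓): 269 − 120 = 149°
+90° (square ↑): 149 + 90 = 239°

239°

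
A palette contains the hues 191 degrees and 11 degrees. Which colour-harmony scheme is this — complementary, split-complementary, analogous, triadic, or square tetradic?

Sort the hues: 11°, 191°.
Successive gaps around the wheel: 180°, 180°.
Two hues 180° apart are complementary.

complementary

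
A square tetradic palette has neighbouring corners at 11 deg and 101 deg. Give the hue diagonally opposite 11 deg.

A square tetradic scheme places four hues 90° apart; opposite corners are 180° apart.
11 + 180 = 191°

191°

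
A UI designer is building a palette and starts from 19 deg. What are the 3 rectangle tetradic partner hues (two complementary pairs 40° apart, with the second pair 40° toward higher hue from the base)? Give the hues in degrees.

A rectangular tetradic uses two complementary pairs 40° apart: offsets 0°, 40°, 180°, 220°.
19 + 40 = 59°
19 + 180 = 199°
19 + 220 = 239°

59°, 199°, 239°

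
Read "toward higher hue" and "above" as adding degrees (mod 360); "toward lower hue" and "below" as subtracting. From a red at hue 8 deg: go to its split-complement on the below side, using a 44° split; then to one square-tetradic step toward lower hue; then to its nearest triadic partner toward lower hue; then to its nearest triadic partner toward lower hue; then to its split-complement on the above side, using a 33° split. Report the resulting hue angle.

8 + 136 = 144°   (split-comp 44° ↓)
144 − 90 = 54°   (square ↓)
54 − 120 = -66 → -66 + 360 = 294°   (triadic ↓)
294 − 120 = 174°   (triadic ↓)
174 + 213 = 387 → 387 − 360 = 27°   (split-comp 33° ↑)

27°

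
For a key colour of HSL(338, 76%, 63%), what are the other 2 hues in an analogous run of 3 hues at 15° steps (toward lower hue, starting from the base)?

Analogous hues sit every 15° along the wheel.
338 − 15 = 323°
338 − 30 = 308°

323° and 308°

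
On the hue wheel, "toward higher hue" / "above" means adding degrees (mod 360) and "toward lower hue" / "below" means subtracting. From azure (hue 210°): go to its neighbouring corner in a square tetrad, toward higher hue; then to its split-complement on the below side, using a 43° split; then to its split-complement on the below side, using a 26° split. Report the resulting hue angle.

231°

+90° (square ↑): 210 + 90 = 300°
+137° (split-comp 43° ↓): 300 + 137 = 437 → 437 − 360 = 77°
+154° (split-comp 26° ↓): 77 + 154 = 231°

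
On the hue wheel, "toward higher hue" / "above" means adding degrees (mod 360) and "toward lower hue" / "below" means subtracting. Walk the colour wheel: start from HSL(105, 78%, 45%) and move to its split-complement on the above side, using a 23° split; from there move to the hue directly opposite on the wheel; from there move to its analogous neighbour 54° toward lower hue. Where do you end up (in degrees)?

74°

split-comp 23° ↑ +203°: 105 + 203 = 308°
complement +180°: 308 + 180 = 488 → 488 − 360 = 128°
analog 54° ↓ −54°: 128 − 54 = 74°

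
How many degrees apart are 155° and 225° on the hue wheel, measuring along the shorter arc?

|155 − 225| = 70.
70 ≤ 180, so the shorter arc is 70°.

70°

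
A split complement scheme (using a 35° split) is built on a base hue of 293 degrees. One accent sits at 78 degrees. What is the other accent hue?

148°

Split-complementary hues sit 35° either side of the complement.
Complement of the base 293°: 293 + 180 = 473 → 473 − 360 = 113°
The given accent 78° is 35° one side of 113°; the other accent sits 35° the other side: 113 + 35 = 148°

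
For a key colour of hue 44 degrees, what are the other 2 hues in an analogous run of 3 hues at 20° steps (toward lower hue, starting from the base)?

Analogous hues sit every 20° along the wheel.
44 − 20 = 24°
44 − 40 = 4°

24° and 4°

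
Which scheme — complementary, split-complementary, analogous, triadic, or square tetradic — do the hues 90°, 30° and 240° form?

Sort the hues: 30°, 90°, 240°.
Successive gaps around the wheel: 60°, 150°, 150°.
Two 150° gaps and one 60° gap — a base hue opposite a pair of accents 30° either side of its complement — is the split-complementary pattern.

split-complementary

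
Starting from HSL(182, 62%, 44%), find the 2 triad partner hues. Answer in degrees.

302° and 62°

A triad places three hues 120° apart.
182 + 120 = 302°
182 + 240 = 422 → 422 − 360 = 62°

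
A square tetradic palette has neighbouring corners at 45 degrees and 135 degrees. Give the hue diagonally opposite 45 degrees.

225°

A square tetradic scheme places four hues 90° apart; opposite corners are 180° apart.
45 + 180 = 225°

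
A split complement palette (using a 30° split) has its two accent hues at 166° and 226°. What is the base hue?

The accents sit 30° either side of the complement, so the complement is their short-arc midpoint on the wheel.
Short-arc midpoint of 166° and 226°: 196°.
Base is 180° from the complement: 196 − 180 = 16°

16°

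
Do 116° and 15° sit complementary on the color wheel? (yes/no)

no

Angular distance: |116 − 15| = 101 = 101°.
Complementary requires 180°.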